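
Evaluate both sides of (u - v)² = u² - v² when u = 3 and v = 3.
LHS = (3 - 3)² = 0
RHS = 3² - 3² = 0

LHS = RHS: the two sides agree.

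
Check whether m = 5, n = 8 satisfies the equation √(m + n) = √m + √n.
Substituting m = 5, n = 8:

LHS = √(5 + 8) = √(13) ≈ 3.606
RHS = √5 + √8 = √(5) + 2·√(2) ≈ 5.064

LHS ≠ RHS, so the equation does not hold at this point.

Answer: Fails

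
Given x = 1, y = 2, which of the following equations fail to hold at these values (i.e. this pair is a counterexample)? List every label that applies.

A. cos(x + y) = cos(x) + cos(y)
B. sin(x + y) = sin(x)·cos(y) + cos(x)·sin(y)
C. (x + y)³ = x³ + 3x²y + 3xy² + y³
Evaluating each claim at the given values:
A. LHS = cos(3) ≈ -0.99, RHS = cos(2) + cos(1) ≈ 0.1242 → fails here (LHS ≠ RHS)
B. LHS = sin(3) ≈ 0.1411, RHS = sin(1)·cos(2) + sin(2)·cos(1) ≈ 0.1411 → holds here (LHS = RHS)
C. LHS = 27, RHS = 27 → holds here (LHS = RHS)

Answer: A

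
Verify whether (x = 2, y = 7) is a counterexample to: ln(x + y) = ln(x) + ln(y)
Yes

Substituting x = 2, y = 7:
LHS = ln(2 + 7) = ln(9) ≈ 2.197
RHS = ln(2) + ln(7) ≈ 2.639

Since LHS ≠ RHS, this pair disproves the claim.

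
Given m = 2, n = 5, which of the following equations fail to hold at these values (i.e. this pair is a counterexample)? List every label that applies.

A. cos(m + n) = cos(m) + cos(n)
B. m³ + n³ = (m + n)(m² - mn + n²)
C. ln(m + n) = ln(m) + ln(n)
A, C

Evaluating each claim at the given values:
A. LHS = cos(7) ≈ 0.7539, RHS = cos(2) + cos(5) ≈ -0.1325 → fails here (LHS ≠ RHS)
B. LHS = 133, RHS = 133 → holds here (LHS = RHS)
C. LHS = ln(7) ≈ 1.946, RHS = ln(2) + ln(5) ≈ 2.303 → fails here (LHS ≠ RHS)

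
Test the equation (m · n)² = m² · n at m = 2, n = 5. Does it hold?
Fails

Substituting m = 2, n = 5:

LHS = (2 · 5)² = 100
RHS = 2² · 5 = 20

LHS ≠ RHS, so the equation does not hold at this point.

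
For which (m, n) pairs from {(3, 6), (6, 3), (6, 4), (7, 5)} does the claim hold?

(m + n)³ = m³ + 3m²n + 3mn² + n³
Testing each pair:
(3, 6): LHS = 729, RHS = 729 → holds
(6, 3): LHS = 729, RHS = 729 → holds
(6, 4): LHS = 1000, RHS = 1000 → holds
(7, 5): LHS = 1728, RHS = 1728 → holds

Every pair satisfies the claim.

Answer: All pairs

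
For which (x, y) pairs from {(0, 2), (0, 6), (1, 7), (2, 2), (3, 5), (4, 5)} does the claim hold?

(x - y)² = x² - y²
Testing each pair:
(0, 2): LHS = 4, RHS = -4 → fails
(0, 6): LHS = 36, RHS = -36 → fails
(1, 7): LHS = 36, RHS = -48 → fails
(2, 2): LHS = 0, RHS = 0 → holds
(3, 5): LHS = 4, RHS = -16 → fails
(4, 5): LHS = 1, RHS = -9 → fails

1 of 6 pairs satisfies the claim.

Answer: (2, 2)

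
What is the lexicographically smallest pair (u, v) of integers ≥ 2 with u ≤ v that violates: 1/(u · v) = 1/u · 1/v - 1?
Substituting (2, 2) into the claim:
LHS = 1/(2 · 2) = 1/4
RHS = 1/2 · 1/2 - 1 = -3/4

Since LHS ≠ RHS, this pair disproves the claim, and no lexicographically smaller pair (u ≤ v, integers ≥ 2) does.

For instance (3, 3) is also a counterexample (LHS = 1/9, RHS = -8/9), but it's lexicographically larger.

Answer: (u, v) = (2, 2)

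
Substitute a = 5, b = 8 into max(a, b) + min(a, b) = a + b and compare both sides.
LHS = max(5, 8) + min(5, 8) = 13
RHS = 5 + 8 = 13

LHS = RHS: the two sides agree.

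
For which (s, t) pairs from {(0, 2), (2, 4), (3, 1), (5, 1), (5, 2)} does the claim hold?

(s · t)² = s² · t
(0, 2), (3, 1), (5, 1)

Testing each pair:
(0, 2): LHS = 0, RHS = 0 → holds
(2, 4): LHS = 64, RHS = 16 → fails
(3, 1): LHS = 9, RHS = 9 → holds
(5, 1): LHS = 25, RHS = 25 → holds
(5, 2): LHS = 100, RHS = 50 → fails

3 of 5 pairs satisfy the claim.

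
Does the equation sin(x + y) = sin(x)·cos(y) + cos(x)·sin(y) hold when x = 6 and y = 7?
Substituting x = 6, y = 7:

LHS = sin(6 + 7) = sin(13) ≈ 0.4202
RHS = sin(6)·cos(7) + cos(6)·sin(7) = sin(6)·cos(7) + sin(7)·cos(6) ≈ 0.4202

LHS = RHS, so the equation holds at this point.

Answer: Holds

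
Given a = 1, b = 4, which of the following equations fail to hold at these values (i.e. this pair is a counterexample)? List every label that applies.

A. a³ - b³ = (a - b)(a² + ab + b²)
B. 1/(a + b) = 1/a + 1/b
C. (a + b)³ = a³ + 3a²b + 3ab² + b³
B

Evaluating each claim at the given values:
A. LHS = -63, RHS = -63 → holds here (LHS = RHS)
B. LHS = 1/5, RHS = 5/4 → fails here (LHS ≠ RHS)
C. LHS = 125, RHS = 125 → holds here (LHS = RHS)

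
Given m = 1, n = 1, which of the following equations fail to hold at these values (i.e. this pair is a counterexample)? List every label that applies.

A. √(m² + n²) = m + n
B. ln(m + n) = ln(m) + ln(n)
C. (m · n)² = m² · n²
Evaluating each claim at the given values:
A. LHS = √(2) ≈ 1.414, RHS = 2 → fails here (LHS ≠ RHS)
B. LHS = ln(2) ≈ 0.6931, RHS = 0 → fails here (LHS ≠ RHS)
C. LHS = 1, RHS = 1 → holds here (LHS = RHS)

Answer: A, B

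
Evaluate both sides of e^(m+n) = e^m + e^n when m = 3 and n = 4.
LHS = e^(3+4) = e^7 ≈ 1097
RHS = e^3 + e^4 ≈ 74.68

LHS ≠ RHS (they differ by about 1022), so the equation does not hold here.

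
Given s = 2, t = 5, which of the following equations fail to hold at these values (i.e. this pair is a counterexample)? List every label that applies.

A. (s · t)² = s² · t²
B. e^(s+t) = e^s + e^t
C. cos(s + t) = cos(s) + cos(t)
B, C

Evaluating each claim at the given values:
A. LHS = 100, RHS = 100 → holds here (LHS = RHS)
B. LHS = e^7 ≈ 1097, RHS = e^2 + e^5 ≈ 155.8 → fails here (LHS ≠ RHS)
C. LHS = cos(7) ≈ 0.7539, RHS = cos(2) + cos(5) ≈ -0.1325 → fails here (LHS ≠ RHS)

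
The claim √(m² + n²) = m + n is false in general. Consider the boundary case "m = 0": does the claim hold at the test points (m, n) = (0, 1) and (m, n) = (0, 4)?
At (0, 1): LHS = 1, RHS = 1 → equal
At (0, 4): LHS = 4, RHS = 4 → equal

So the claim does hold at both of these boundary points, even though it is not an identity.

Answer: Yes, holds at both test points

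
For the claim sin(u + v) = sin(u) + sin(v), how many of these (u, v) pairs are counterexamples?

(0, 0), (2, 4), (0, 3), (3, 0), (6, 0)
Testing each pair:
(0, 0): LHS = 0, RHS = 0 → satisfies claim
(2, 4): LHS = sin(6) ≈ -0.2794, RHS = sin(4) + sin(2) ≈ 0.1525 → counterexample
(0, 3): LHS = sin(3) ≈ 0.1411, RHS = sin(3) ≈ 0.1411 → satisfies claim
(3, 0): LHS = sin(3) ≈ 0.1411, RHS = sin(3) ≈ 0.1411 → satisfies claim
(6, 0): LHS = sin(6) ≈ -0.2794, RHS = sin(6) ≈ -0.2794 → satisfies claim

That makes 1 counterexample.

Answer: 1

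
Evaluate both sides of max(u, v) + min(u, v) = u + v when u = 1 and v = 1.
LHS = max(1, 1) + min(1, 1) = 2
RHS = 1 + 1 = 2

LHS = RHS: the two sides agree.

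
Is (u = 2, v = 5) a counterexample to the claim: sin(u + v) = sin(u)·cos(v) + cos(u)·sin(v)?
Substituting u = 2, v = 5:
LHS = sin(2 + 5) = sin(7) ≈ 0.657
RHS = sin(2)·cos(5) + cos(2)·sin(5) = sin(2)·cos(5) + sin(5)·cos(2) ≈ 0.657

The sides agree, so this pair does not disprove the claim.

Answer: No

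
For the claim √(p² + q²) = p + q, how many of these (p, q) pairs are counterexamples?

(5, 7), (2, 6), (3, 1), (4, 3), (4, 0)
Testing each pair:
(5, 7): LHS = √(74) ≈ 8.602, RHS = 12 → counterexample
(2, 6): LHS = 2·√(10) ≈ 6.325, RHS = 8 → counterexample
(3, 1): LHS = √(10) ≈ 3.162, RHS = 4 → counterexample
(4, 3): LHS = 5, RHS = 7 → counterexample
(4, 0): LHS = 4, RHS = 4 → satisfies claim

That makes 4 counterexamples.

Answer: 4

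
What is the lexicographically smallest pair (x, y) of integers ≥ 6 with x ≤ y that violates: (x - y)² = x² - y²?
Substituting (6, 7) into the claim:
LHS = (6 - 7)² = 1
RHS = 6² - 7² = -13

Since LHS ≠ RHS, this pair disproves the claim, and no lexicographically smaller pair (x ≤ y, integers ≥ 6) does.

For instance (11, 13) is also a counterexample (LHS = 4, RHS = -48), but it's lexicographically larger.

Answer: (x, y) = (6, 7)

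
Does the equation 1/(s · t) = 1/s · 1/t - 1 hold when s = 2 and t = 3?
Fails

Substituting s = 2, t = 3:

LHS = 1/(2 · 3) = 1/6
RHS = 1/2 · 1/3 - 1 = -5/6

LHS ≠ RHS, so the equation does not hold at this point.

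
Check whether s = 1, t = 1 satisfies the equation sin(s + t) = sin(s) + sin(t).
Fails

Substituting s = 1, t = 1:

LHS = sin(1 + 1) = sin(2) ≈ 0.9093
RHS = sin(1) + sin(1) = 2·sin(1) ≈ 1.683

LHS ≠ RHS, so the equation does not hold at this point.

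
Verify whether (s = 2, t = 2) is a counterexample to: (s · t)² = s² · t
Substituting s = 2, t = 2:
LHS = (2 · 2)² = 16
RHS = 2² · 2 = 8

Since LHS ≠ RHS, this pair disproves the claim.

Answer: Yes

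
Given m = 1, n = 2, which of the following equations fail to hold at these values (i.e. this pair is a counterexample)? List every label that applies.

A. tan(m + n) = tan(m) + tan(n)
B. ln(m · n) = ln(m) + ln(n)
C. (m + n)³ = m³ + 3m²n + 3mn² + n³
Evaluating each claim at the given values:
A. LHS = tan(3) ≈ -0.1425, RHS = tan(2) + tan(1) ≈ -0.6276 → fails here (LHS ≠ RHS)
B. LHS = ln(2) ≈ 0.6931, RHS = ln(2) ≈ 0.6931 → holds here (LHS = RHS)
C. LHS = 27, RHS = 27 → holds here (LHS = RHS)

Answer: A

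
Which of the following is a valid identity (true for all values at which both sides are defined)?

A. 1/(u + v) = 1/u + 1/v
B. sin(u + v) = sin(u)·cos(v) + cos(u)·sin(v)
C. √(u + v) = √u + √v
B

A: fails at (3, 3) — LHS = 1/6, RHS = 2/3.
B: holds — e.g. at (6, 7), both sides equal sin(13) ≈ 0.4202.
C: fails at (2, 3) — LHS = √(5) ≈ 2.236, RHS = √(2) + √(3) ≈ 3.146.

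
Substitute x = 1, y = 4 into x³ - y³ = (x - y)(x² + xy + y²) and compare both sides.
LHS = 1³ - 4³ = -63
RHS = (1 - 4)(1² + 1·4 + 4²) = -63

LHS = RHS: the two sides agree.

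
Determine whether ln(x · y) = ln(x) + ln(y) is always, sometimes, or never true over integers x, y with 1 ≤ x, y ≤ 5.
Always true

The identity holds for every pair in the range. For instance at (x, y) = (1, 4): both sides equal ln(4) ≈ 1.386.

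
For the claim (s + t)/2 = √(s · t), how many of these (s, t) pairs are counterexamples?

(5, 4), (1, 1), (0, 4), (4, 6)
3

Testing each pair:
(5, 4): LHS = 9/2, RHS = 2·√(5) ≈ 4.472 → counterexample
(1, 1): LHS = 1, RHS = 1 → satisfies claim
(0, 4): LHS = 2, RHS = 0 → counterexample
(4, 6): LHS = 5, RHS = 2·√(6) ≈ 4.899 → counterexample

That makes 3 counterexamples.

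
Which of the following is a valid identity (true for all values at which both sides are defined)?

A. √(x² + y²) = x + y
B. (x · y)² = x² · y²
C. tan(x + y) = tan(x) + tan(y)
A: fails at (4, 4) — LHS = 4·√(2) ≈ 5.657, RHS = 8.
B: holds — e.g. at (2, 5), both sides equal 100.
C: fails at (2, 5) — LHS = tan(7) ≈ 0.8714, RHS = tan(5) + tan(2) ≈ -5.566.

Answer: B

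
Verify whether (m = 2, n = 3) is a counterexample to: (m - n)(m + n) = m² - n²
No

Substituting m = 2, n = 3:
LHS = (2 - 3)(2 + 3) = -5
RHS = 2² - 3² = -5

The sides agree, so this pair does not disprove the claim.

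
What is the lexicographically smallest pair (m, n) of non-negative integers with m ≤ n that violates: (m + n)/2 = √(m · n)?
At (0, 0): both sides equal 0, so it holds there.

Substituting (0, 1) into the claim:
LHS = (0 + 1)/2 = 1/2
RHS = √(0 · 1) = 0

Since LHS ≠ RHS, this pair disproves the claim, and no lexicographically smaller pair (m ≤ n, non-negative integers) does.

For instance (4, 5) is also a counterexample (LHS = 9/2, RHS = 2·√(5) ≈ 4.472), but it's lexicographically larger.

Answer: (m, n) = (0, 1)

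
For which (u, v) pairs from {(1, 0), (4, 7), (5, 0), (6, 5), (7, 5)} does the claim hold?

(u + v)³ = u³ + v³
(1, 0), (5, 0)

Testing each pair:
(1, 0): LHS = 1, RHS = 1 → holds
(4, 7): LHS = 1331, RHS = 407 → fails
(5, 0): LHS = 125, RHS = 125 → holds
(6, 5): LHS = 1331, RHS = 341 → fails
(7, 5): LHS = 1728, RHS = 468 → fails

2 of 5 pairs satisfy the claim.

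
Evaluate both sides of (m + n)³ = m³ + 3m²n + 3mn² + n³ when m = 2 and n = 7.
LHS = (2 + 7)³ = 729
RHS = 2³ + 3·2²·7 + 3·2·7² + 7³ = 729

LHS = RHS: the two sides agree.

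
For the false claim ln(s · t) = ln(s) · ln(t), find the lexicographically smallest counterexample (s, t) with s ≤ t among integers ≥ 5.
Substituting (5, 5) into the claim:
LHS = ln(5 · 5) = ln(25) ≈ 3.219
RHS = ln(5) · ln(5) = ln(5)² ≈ 2.59

Since LHS ≠ RHS, this pair disproves the claim, and no lexicographically smaller pair (s ≤ t, integers ≥ 5) does.

For instance (6, 12) is also a counterexample (LHS = ln(72) ≈ 4.277, RHS = ln(6)·ln(12) ≈ 4.452), but it's lexicographically larger.

Answer: (s, t) = (5, 5)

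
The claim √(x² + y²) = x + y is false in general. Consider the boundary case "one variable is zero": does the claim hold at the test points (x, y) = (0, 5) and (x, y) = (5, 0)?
Yes, holds at both test points

At (0, 5): LHS = 5, RHS = 5 → equal
At (5, 0): LHS = 5, RHS = 5 → equal

So the claim does hold at both of these boundary points, even though it is not an identity.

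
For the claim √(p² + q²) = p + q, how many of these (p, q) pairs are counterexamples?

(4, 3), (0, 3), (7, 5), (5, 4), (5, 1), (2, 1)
5

Testing each pair:
(4, 3): LHS = 5, RHS = 7 → counterexample
(0, 3): LHS = 3, RHS = 3 → satisfies claim
(7, 5): LHS = √(74) ≈ 8.602, RHS = 12 → counterexample
(5, 4): LHS = √(41) ≈ 6.403, RHS = 9 → counterexample
(5, 1): LHS = √(26) ≈ 5.099, RHS = 6 → counterexample
(2, 1): LHS = √(5) ≈ 2.236, RHS = 3 → counterexample

That makes 5 counterexamples.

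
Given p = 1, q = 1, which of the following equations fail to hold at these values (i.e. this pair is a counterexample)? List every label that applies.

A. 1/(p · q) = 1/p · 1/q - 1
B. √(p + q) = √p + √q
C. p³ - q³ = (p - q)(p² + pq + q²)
Evaluating each claim at the given values:
A. LHS = 1, RHS = 0 → fails here (LHS ≠ RHS)
B. LHS = √(2) ≈ 1.414, RHS = 2 → fails here (LHS ≠ RHS)
C. LHS = 0, RHS = 0 → holds here (LHS = RHS)

Answer: A, B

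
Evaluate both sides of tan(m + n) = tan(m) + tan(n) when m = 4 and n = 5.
LHS = tan(4 + 5) = tan(9) ≈ -0.4523
RHS = tan(4) + tan(5) ≈ -2.223

LHS ≠ RHS (they differ by about 1.77), so the equation does not hold here.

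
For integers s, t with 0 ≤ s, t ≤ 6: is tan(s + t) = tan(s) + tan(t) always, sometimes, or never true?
It holds at (s, t) = (4, 0) (both sides equal tan(4) ≈ 1.158), but fails at (s, t) = (2, 2) (LHS = tan(4) ≈ 1.158, RHS = 2·tan(2) ≈ -4.37).

Answer: Sometimes true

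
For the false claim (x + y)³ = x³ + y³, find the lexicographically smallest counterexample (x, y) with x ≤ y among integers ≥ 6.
(x, y) = (6, 6)

Substituting (6, 6) into the claim:
LHS = (6 + 6)³ = 1728
RHS = 6³ + 6³ = 432

Since LHS ≠ RHS, this pair disproves the claim, and no lexicographically smaller pair (x ≤ y, integers ≥ 6) does.

For instance (8, 10) is also a counterexample (LHS = 5832, RHS = 1512), but it's lexicographically larger.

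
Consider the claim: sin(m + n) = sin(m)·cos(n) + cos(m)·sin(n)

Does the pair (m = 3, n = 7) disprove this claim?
Substituting m = 3, n = 7:
LHS = sin(3 + 7) = sin(10) ≈ -0.544
RHS = sin(3)·cos(7) + cos(3)·sin(7) = sin(7)·cos(3) + sin(3)·cos(7) ≈ -0.544

The sides agree, so this pair does not disprove the claim.

Answer: No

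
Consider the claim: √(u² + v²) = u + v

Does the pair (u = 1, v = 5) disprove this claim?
Substituting u = 1, v = 5:
LHS = √(1² + 5²) = √(26) ≈ 5.099
RHS = 1 + 5 = 6

Since LHS ≠ RHS, this pair disproves the claim.

Answer: Yes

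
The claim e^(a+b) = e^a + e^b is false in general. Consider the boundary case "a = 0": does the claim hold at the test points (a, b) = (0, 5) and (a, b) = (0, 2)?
At (0, 5): LHS = e^5 ≈ 148.4 ≠ RHS = 1 + e^5 ≈ 149.4
At (0, 2): LHS = e^2 ≈ 7.389 ≠ RHS = 1 + e^2 ≈ 8.389

Answer: No, fails at both test points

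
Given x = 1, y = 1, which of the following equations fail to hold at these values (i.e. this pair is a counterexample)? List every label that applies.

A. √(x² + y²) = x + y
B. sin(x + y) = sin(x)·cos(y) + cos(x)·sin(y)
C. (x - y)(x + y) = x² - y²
A

Evaluating each claim at the given values:
A. LHS = √(2) ≈ 1.414, RHS = 2 → fails here (LHS ≠ RHS)
B. LHS = sin(2) ≈ 0.9093, RHS = 2·sin(1)·cos(1) ≈ 0.9093 → holds here (LHS = RHS)
C. LHS = 0, RHS = 0 → holds here (LHS = RHS)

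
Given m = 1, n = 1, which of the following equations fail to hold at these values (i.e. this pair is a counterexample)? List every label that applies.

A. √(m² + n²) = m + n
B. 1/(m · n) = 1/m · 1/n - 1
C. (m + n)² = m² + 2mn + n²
Evaluating each claim at the given values:
A. LHS = √(2) ≈ 1.414, RHS = 2 → fails here (LHS ≠ RHS)
B. LHS = 1, RHS = 0 → fails here (LHS ≠ RHS)
C. LHS = 4, RHS = 4 → holds here (LHS = RHS)

Answer: A, B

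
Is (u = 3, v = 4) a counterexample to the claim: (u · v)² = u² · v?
Yes

Substituting u = 3, v = 4:
LHS = (3 · 4)² = 144
RHS = 3² · 4 = 36

Since LHS ≠ RHS, this pair disproves the claim.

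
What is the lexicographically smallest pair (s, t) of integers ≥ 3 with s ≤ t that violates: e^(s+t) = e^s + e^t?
(s, t) = (3, 3)

Substituting (3, 3) into the claim:
LHS = e^(3+3) = e^6 ≈ 403.4
RHS = e^3 + e^3 = 2·e^3 ≈ 40.17

Since LHS ≠ RHS, this pair disproves the claim, and no lexicographically smaller pair (s ≤ t, integers ≥ 3) does.

For instance (7, 9) is also a counterexample (LHS = e^16 ≈ 8886110.5, RHS = e^7 + e^9 ≈ 9200), but it's lexicographically larger.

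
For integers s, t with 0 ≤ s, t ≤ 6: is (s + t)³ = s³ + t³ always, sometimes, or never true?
It holds at (s, t) = (4, 0) (both sides equal 64), but fails at (s, t) = (6, 2) (LHS = 512, RHS = 224).

Answer: Sometimes true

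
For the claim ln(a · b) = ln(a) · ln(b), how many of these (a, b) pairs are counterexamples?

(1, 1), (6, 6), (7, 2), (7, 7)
3

Testing each pair:
(1, 1): LHS = 0, RHS = 0 → satisfies claim
(6, 6): LHS = ln(36) ≈ 3.584, RHS = ln(6)² ≈ 3.21 → counterexample
(7, 2): LHS = ln(14) ≈ 2.639, RHS = ln(2)·ln(7) ≈ 1.349 → counterexample
(7, 7): LHS = ln(49) ≈ 3.892, RHS = ln(7)² ≈ 3.787 → counterexample

That makes 3 counterexamples.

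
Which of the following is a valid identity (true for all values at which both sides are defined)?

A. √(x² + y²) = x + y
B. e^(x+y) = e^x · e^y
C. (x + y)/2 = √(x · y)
B

A: fails at (4, 5) — LHS = √(41) ≈ 6.403, RHS = 9.
B: holds — e.g. at (3, 7), both sides equal e^10 ≈ 22026.5.
C: fails at (1, 5) — LHS = 3, RHS = √(5) ≈ 2.236.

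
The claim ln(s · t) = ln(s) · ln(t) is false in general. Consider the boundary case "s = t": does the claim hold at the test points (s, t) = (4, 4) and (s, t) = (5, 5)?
At (4, 4): LHS = ln(16) ≈ 2.773 ≠ RHS = ln(4)² ≈ 1.922
At (5, 5): LHS = ln(25) ≈ 3.219 ≠ RHS = ln(5)² ≈ 2.59

Answer: No, fails at both test points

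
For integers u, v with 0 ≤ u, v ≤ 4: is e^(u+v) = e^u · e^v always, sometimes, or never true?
The identity holds for every pair in the range. For instance at (u, v) = (2, 3): both sides equal e^5 ≈ 148.4.

Answer: Always true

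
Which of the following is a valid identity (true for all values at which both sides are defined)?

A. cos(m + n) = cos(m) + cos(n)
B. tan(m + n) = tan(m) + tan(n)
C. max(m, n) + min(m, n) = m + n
C

A: fails at (4, 6) — LHS = cos(10) ≈ -0.8391, RHS = cos(4) + cos(6) ≈ 0.3065.
B: fails at (3, 4) — LHS = tan(7) ≈ 0.8714, RHS = tan(3) + tan(4) ≈ 1.015.
C: holds — e.g. at (0, 1), both sides equal 1.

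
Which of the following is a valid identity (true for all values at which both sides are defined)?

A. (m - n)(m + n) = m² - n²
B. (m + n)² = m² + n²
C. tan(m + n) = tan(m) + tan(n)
A: holds — e.g. at (4, 6), both sides equal -20.
B: fails at (2, 7) — LHS = 81, RHS = 53.
C: fails at (1, 4) — LHS = tan(5) ≈ -3.381, RHS = tan(4) + tan(1) ≈ 2.715.

Answer: A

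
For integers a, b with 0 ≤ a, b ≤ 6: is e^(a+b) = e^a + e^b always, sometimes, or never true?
The claim fails for every pair in the range. For instance at (a, b) = (4, 2): LHS = e^6 ≈ 403.4, RHS = e^2 + e^4 ≈ 61.99.

Answer: Never true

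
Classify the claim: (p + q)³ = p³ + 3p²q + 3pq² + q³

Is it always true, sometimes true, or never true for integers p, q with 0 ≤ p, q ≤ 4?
Always true

The identity holds for every pair in the range. For instance at (p, q) = (1, 1): both sides equal 8.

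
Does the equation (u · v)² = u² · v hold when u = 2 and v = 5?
Substituting u = 2, v = 5:

LHS = (2 · 5)² = 100
RHS = 2² · 5 = 20

LHS ≠ RHS, so the equation does not hold at this point.

Answer: Fails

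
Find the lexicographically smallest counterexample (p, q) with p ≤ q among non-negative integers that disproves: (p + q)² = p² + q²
(p, q) = (1, 1)

Substituting (1, 1) into the claim:
LHS = (1 + 1)² = 4
RHS = 1² + 1² = 2

Since LHS ≠ RHS, this pair disproves the claim, and no lexicographically smaller pair (p ≤ q, non-negative integers) does.

For instance (3, 5) is also a counterexample (LHS = 64, RHS = 34), but it's lexicographically larger.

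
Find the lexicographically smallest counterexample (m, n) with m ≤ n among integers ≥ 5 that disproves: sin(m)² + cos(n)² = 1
At (5, 5): both sides equal 1, so it holds there.

Substituting (5, 6) into the claim:
LHS = sin(5)² + cos(6)² ≈ 1.841
RHS = 1

Since LHS ≠ RHS, this pair disproves the claim, and no lexicographically smaller pair (m ≤ n, integers ≥ 5) does.

For instance (7, 12) is also a counterexample (LHS = sin(7)² + cos(12)² ≈ 1.144, RHS = 1), but it's lexicographically larger.

Answer: (m, n) = (5, 6)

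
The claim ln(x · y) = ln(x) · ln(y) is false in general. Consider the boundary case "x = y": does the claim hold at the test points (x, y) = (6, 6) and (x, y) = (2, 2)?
No, fails at both test points

At (6, 6): LHS = ln(36) ≈ 3.584 ≠ RHS = ln(6)² ≈ 3.21
At (2, 2): LHS = ln(4) ≈ 1.386 ≠ RHS = ln(2)² ≈ 0.4805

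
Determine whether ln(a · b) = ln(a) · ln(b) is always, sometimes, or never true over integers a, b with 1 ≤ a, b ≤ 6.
It holds at (a, b) = (1, 1) (both sides equal 0), but fails at (a, b) = (5, 4) (LHS = ln(20) ≈ 2.996, RHS = ln(4)·ln(5) ≈ 2.231).

Answer: Sometimes true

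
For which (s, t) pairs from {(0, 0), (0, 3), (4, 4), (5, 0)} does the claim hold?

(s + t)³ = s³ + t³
Testing each pair:
(0, 0): LHS = 0, RHS = 0 → holds
(0, 3): LHS = 27, RHS = 27 → holds
(4, 4): LHS = 512, RHS = 128 → fails
(5, 0): LHS = 125, RHS = 125 → holds

3 of 4 pairs satisfy the claim.

Answer: (0, 0), (0, 3), (5, 0)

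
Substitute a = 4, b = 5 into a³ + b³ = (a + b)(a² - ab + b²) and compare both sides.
LHS = 4³ + 5³ = 189
RHS = (4 + 5)(4² - 4·5 + 5²) = 189

LHS = RHS: the two sides agree.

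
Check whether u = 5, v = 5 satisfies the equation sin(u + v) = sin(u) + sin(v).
Substituting u = 5, v = 5:

LHS = sin(5 + 5) = sin(10) ≈ -0.544
RHS = sin(5) + sin(5) = 2·sin(5) ≈ -1.918

LHS ≠ RHS, so the equation does not hold at this point.

Answer: Fails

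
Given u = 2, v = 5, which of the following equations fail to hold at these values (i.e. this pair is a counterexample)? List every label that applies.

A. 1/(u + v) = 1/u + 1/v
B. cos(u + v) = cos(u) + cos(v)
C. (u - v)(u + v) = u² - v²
Evaluating each claim at the given values:
A. LHS = 1/7, RHS = 7/10 → fails here (LHS ≠ RHS)
B. LHS = cos(7) ≈ 0.7539, RHS = cos(2) + cos(5) ≈ -0.1325 → fails here (LHS ≠ RHS)
C. LHS = -21, RHS = -21 → holds here (LHS = RHS)

Answer: A, B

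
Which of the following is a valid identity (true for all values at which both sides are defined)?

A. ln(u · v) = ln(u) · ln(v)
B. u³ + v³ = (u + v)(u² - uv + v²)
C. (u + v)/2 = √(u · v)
B

A: fails at (6, 7) — LHS = ln(42) ≈ 3.738, RHS = ln(6)·ln(7) ≈ 3.487.
B: holds — e.g. at (5, 5), both sides equal 250.
C: fails at (2, 5) — LHS = 7/2, RHS = √(10) ≈ 3.162.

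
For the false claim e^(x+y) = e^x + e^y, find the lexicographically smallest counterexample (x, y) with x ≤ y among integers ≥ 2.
Substituting (2, 2) into the claim:
LHS = e^(2+2) = e^4 ≈ 54.6
RHS = e^2 + e^2 = 2·e^2 ≈ 14.78

Since LHS ≠ RHS, this pair disproves the claim, and no lexicographically smaller pair (x ≤ y, integers ≥ 2) does.

For instance (5, 9) is also a counterexample (LHS = e^14 ≈ 1202604.3, RHS = e^5 + e^9 ≈ 8251), but it's lexicographically larger.

Answer: (x, y) = (2, 2)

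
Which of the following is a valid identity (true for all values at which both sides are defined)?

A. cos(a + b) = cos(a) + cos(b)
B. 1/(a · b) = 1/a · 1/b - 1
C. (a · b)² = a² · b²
A: fails at (5, 8) — LHS = cos(13) ≈ 0.9074, RHS = cos(8) + cos(5) ≈ 0.1382.
B: fails at (5, 5) — LHS = 1/25, RHS = -24/25.
C: holds — e.g. at (1, 4), both sides equal 16.

Answer: C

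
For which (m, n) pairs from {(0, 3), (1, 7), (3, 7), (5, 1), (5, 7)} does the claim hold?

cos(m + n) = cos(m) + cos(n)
None

Testing each pair:
(0, 3): LHS = cos(3) ≈ -0.99, RHS = cos(3) + 1 ≈ 0.01001 → fails
(1, 7): LHS = cos(8) ≈ -0.1455, RHS = cos(1) + cos(7) ≈ 1.294 → fails
(3, 7): LHS = cos(10) ≈ -0.8391, RHS = cos(3) + cos(7) ≈ -0.2361 → fails
(5, 1): LHS = cos(6) ≈ 0.9602, RHS = cos(5) + cos(1) ≈ 0.824 → fails
(5, 7): LHS = cos(12) ≈ 0.8439, RHS = cos(5) + cos(7) ≈ 1.038 → fails

No pair satisfies the claim.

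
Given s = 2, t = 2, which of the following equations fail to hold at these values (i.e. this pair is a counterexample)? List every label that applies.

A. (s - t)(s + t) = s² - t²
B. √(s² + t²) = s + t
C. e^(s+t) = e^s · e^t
Evaluating each claim at the given values:
A. LHS = 0, RHS = 0 → holds here (LHS = RHS)
B. LHS = 2·√(2) ≈ 2.828, RHS = 4 → fails here (LHS ≠ RHS)
C. LHS = e^4 ≈ 54.6, RHS = e^4 ≈ 54.6 → holds here (LHS = RHS)

Answer: B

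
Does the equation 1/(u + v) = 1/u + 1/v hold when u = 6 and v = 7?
Fails

Substituting u = 6, v = 7:

LHS = 1/(6 + 7) = 1/13
RHS = 1/6 + 1/7 = 13/42

LHS ≠ RHS, so the equation does not hold at this point.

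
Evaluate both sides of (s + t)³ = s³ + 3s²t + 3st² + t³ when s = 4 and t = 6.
LHS = (4 + 6)³ = 1000
RHS = 4³ + 3·4²·6 + 3·4·6² + 6³ = 1000

LHS = RHS: the two sides agree.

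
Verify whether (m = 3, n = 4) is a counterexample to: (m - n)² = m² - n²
Substituting m = 3, n = 4:
LHS = (3 - 4)² = 1
RHS = 3² - 4² = -7

Since LHS ≠ RHS, this pair disproves the claim.

Answer: Yes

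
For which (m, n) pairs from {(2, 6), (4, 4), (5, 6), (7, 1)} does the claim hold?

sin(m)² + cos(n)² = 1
(4, 4)

Testing each pair:
(2, 6): LHS = sin(2)² + cos(6)² ≈ 1.749, RHS = 1 → fails
(4, 4): LHS = cos(4)² + sin(4)² = 1, RHS = 1 → holds
(5, 6): LHS = sin(5)² + cos(6)² ≈ 1.841, RHS = 1 → fails
(7, 1): LHS = cos(1)² + sin(7)² ≈ 0.7236, RHS = 1 → fails

1 of 4 pairs satisfies the claim.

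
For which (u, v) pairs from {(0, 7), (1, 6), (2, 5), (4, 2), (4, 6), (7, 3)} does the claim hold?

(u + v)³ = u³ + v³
(0, 7)

Testing each pair:
(0, 7): LHS = 343, RHS = 343 → holds
(1, 6): LHS = 343, RHS = 217 → fails
(2, 5): LHS = 343, RHS = 133 → fails
(4, 2): LHS = 216, RHS = 72 → fails
(4, 6): LHS = 1000, RHS = 280 → fails
(7, 3): LHS = 1000, RHS = 370 → fails

1 of 6 pairs satisfies the claim.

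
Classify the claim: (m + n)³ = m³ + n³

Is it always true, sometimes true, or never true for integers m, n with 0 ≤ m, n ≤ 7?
It holds at (m, n) = (1, 0) (both sides equal 1), but fails at (m, n) = (4, 5) (LHS = 729, RHS = 189).

Answer: Sometimes true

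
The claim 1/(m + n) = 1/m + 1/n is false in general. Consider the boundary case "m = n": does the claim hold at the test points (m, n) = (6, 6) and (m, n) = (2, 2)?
No, fails at both test points

At (6, 6): LHS = 1/12 ≠ RHS = 1/3
At (2, 2): LHS = 1/4 ≠ RHS = 1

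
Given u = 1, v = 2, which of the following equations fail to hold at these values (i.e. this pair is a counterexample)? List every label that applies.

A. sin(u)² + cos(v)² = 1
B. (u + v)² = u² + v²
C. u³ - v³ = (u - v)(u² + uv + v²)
A, B

Evaluating each claim at the given values:
A. LHS = cos(2)² + sin(1)² ≈ 0.8813, RHS = 1 → fails here (LHS ≠ RHS)
B. LHS = 9, RHS = 5 → fails here (LHS ≠ RHS)
C. LHS = -7, RHS = -7 → holds here (LHS = RHS)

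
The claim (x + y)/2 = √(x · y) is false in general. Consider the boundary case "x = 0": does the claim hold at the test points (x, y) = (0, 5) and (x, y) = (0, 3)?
At (0, 5): LHS = 5/2 ≠ RHS = 0
At (0, 3): LHS = 3/2 ≠ RHS = 0

Answer: No, fails at both test points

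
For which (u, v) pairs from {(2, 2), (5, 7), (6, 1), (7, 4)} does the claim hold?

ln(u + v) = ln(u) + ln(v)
Testing each pair:
(2, 2): LHS = ln(4) ≈ 1.386, RHS = 2·ln(2) ≈ 1.386 → holds
(5, 7): LHS = ln(12) ≈ 2.485, RHS = ln(5) + ln(7) ≈ 3.555 → fails
(6, 1): LHS = ln(7) ≈ 1.946, RHS = ln(6) ≈ 1.792 → fails
(7, 4): LHS = ln(11) ≈ 2.398, RHS = ln(4) + ln(7) ≈ 3.332 → fails

1 of 4 pairs satisfies the claim.

Answer: (2, 2)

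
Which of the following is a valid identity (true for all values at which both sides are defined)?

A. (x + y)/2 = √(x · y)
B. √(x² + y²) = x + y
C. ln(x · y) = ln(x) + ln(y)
A: fails at (2, 7) — LHS = 9/2, RHS = √(14) ≈ 3.742.
B: fails at (6, 7) — LHS = √(85) ≈ 9.22, RHS = 13.
C: holds — e.g. at (2, 4), both sides equal ln(8) ≈ 2.079.

Answer: C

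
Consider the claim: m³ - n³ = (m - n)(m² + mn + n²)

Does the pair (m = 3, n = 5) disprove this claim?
No

Substituting m = 3, n = 5:
LHS = 3³ - 5³ = -98
RHS = (3 - 5)(3² + 3·5 + 5²) = -98

The sides agree, so this pair does not disprove the claim.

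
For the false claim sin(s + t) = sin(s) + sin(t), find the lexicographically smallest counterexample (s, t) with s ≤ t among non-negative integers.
(s, t) = (1, 1)

At (0, 0): both sides equal 0, so it holds there.
At (0, 4): both sides equal sin(4) ≈ -0.7568, so it holds there.

Substituting (1, 1) into the claim:
LHS = sin(1 + 1) = sin(2) ≈ 0.9093
RHS = sin(1) + sin(1) = 2·sin(1) ≈ 1.683

Since LHS ≠ RHS, this pair disproves the claim, and no lexicographically smaller pair (s ≤ t, non-negative integers) does.

For instance (5, 5) is also a counterexample (LHS = sin(10) ≈ -0.544, RHS = 2·sin(5) ≈ -1.918), but it's lexicographically larger.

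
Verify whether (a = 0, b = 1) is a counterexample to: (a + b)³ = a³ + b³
Substituting a = 0, b = 1:
LHS = (0 + 1)³ = 1
RHS = 0³ + 1³ = 1

The sides agree, so this pair does not disprove the claim.

Answer: No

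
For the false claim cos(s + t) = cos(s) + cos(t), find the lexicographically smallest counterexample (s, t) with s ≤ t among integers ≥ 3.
(s, t) = (3, 3)

Substituting (3, 3) into the claim:
LHS = cos(3 + 3) = cos(6) ≈ 0.9602
RHS = cos(3) + cos(3) = 2·cos(3) ≈ -1.98

Since LHS ≠ RHS, this pair disproves the claim, and no lexicographically smaller pair (s ≤ t, integers ≥ 3) does.

For instance (10, 10) is also a counterexample (LHS = cos(20) ≈ 0.4081, RHS = 2·cos(10) ≈ -1.678), but it's lexicographically larger.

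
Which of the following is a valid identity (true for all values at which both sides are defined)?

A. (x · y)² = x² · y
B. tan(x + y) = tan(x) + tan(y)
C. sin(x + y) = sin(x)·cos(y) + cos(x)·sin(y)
C

A: fails at (5, 8) — LHS = 1600, RHS = 200.
B: fails at (5, 8) — LHS = tan(13) ≈ 0.463, RHS = tan(8) + tan(5) ≈ -10.18.
C: holds — e.g. at (6, 7), both sides equal sin(13) ≈ 0.4202.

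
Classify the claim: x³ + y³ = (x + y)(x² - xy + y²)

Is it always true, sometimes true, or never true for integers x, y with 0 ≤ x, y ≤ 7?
The identity holds for every pair in the range. For instance at (x, y) = (3, 7): both sides equal 370.

Answer: Always true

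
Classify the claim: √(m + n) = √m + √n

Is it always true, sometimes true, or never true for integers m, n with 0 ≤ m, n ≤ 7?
Sometimes true

It holds at (m, n) = (0, 6) (both sides equal √(6) ≈ 2.449), but fails at (m, n) = (6, 1) (LHS = √(7) ≈ 2.646, RHS = 1 + √(6) ≈ 3.449).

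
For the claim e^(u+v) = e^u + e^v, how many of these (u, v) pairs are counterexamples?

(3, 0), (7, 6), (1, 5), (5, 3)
Testing each pair:
(3, 0): LHS = e^3 ≈ 20.09, RHS = 1 + e^3 ≈ 21.09 → counterexample
(7, 6): LHS = e^13 ≈ 442413.4, RHS = e^6 + e^7 ≈ 1500 → counterexample
(1, 5): LHS = e^6 ≈ 403.4, RHS = e + e^5 ≈ 151.1 → counterexample
(5, 3): LHS = e^8 ≈ 2981, RHS = e^3 + e^5 ≈ 168.5 → counterexample

That makes 4 counterexamples.

Answer: 4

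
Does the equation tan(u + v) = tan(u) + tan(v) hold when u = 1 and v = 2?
Substituting u = 1, v = 2:

LHS = tan(1 + 2) = tan(3) ≈ -0.1425
RHS = tan(1) + tan(2) ≈ -0.6276

LHS ≠ RHS, so the equation does not hold at this point.

Answer: Fails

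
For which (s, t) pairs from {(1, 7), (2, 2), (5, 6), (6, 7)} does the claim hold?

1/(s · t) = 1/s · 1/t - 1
Testing each pair:
(1, 7): LHS = 1/7, RHS = -6/7 → fails
(2, 2): LHS = 1/4, RHS = -3/4 → fails
(5, 6): LHS = 1/30, RHS = -29/30 → fails
(6, 7): LHS = 1/42, RHS = -41/42 → fails

No pair satisfies the claim.

Answer: None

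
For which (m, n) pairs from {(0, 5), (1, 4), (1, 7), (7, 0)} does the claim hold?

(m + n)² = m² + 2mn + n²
All pairs

Testing each pair:
(0, 5): LHS = 25, RHS = 25 → holds
(1, 4): LHS = 25, RHS = 25 → holds
(1, 7): LHS = 64, RHS = 64 → holds
(7, 0): LHS = 49, RHS = 49 → holds

Every pair satisfies the claim.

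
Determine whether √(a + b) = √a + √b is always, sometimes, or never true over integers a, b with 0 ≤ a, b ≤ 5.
It holds at (a, b) = (0, 1) (both sides equal 1), but fails at (a, b) = (2, 4) (LHS = √(6) ≈ 2.449, RHS = √(2) + 2 ≈ 3.414).

Answer: Sometimes true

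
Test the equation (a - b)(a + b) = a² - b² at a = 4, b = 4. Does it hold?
Holds

Substituting a = 4, b = 4:

LHS = (4 - 4)(4 + 4) = 0
RHS = 4² - 4² = 0

LHS = RHS, so the equation holds at this point.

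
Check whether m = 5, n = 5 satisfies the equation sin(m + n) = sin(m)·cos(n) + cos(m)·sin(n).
Substituting m = 5, n = 5:

LHS = sin(5 + 5) = sin(10) ≈ -0.544
RHS = sin(5)·cos(5) + cos(5)·sin(5) = 2·sin(5)·cos(5) ≈ -0.544

LHS = RHS, so the equation holds at this point.

Answer: Holds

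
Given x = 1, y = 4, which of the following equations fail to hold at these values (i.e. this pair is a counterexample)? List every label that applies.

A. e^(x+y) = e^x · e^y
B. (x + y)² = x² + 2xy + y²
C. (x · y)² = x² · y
Evaluating each claim at the given values:
A. LHS = e^5 ≈ 148.4, RHS = e^5 ≈ 148.4 → holds here (LHS = RHS)
B. LHS = 25, RHS = 25 → holds here (LHS = RHS)
C. LHS = 16, RHS = 4 → fails here (LHS ≠ RHS)

Answer: C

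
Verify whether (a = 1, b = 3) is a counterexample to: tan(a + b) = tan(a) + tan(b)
Substituting a = 1, b = 3:
LHS = tan(1 + 3) = tan(4) ≈ 1.158
RHS = tan(1) + tan(3) ≈ 1.415

Since LHS ≠ RHS, this pair disproves the claim.

Answer: Yes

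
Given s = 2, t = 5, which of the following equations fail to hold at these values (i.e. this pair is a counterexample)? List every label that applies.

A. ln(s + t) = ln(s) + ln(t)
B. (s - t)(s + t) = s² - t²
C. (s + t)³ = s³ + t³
Evaluating each claim at the given values:
A. LHS = ln(7) ≈ 1.946, RHS = ln(2) + ln(5) ≈ 2.303 → fails here (LHS ≠ RHS)
B. LHS = -21, RHS = -21 → holds here (LHS = RHS)
C. LHS = 343, RHS = 133 → fails here (LHS ≠ RHS)

Answer: A, C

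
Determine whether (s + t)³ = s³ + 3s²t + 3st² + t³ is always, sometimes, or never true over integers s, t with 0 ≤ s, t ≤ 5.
The identity holds for every pair in the range. For instance at (s, t) = (2, 3): both sides equal 125.

Answer: Always true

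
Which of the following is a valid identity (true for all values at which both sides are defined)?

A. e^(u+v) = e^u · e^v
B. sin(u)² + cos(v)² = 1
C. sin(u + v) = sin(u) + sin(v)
A: holds — e.g. at (5, 5), both sides equal e^10 ≈ 22026.5.
B: fails at (0, 1) — LHS = cos(1)² ≈ 0.2919, RHS = 1.
C: fails at (2, 5) — LHS = sin(7) ≈ 0.657, RHS = sin(5) + sin(2) ≈ -0.04963.

Answer: A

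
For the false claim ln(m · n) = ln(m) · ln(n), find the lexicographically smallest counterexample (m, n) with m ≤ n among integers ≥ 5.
(m, n) = (5, 5)

Substituting (5, 5) into the claim:
LHS = ln(5 · 5) = ln(25) ≈ 3.219
RHS = ln(5) · ln(5) = ln(5)² ≈ 2.59

Since LHS ≠ RHS, this pair disproves the claim, and no lexicographically smaller pair (m ≤ n, integers ≥ 5) does.

For instance (8, 10) is also a counterexample (LHS = ln(80) ≈ 4.382, RHS = ln(8)·ln(10) ≈ 4.788), but it's lexicographically larger.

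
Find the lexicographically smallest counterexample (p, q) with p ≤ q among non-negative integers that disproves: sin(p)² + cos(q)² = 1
(p, q) = (0, 1)

Substituting (0, 1) into the claim:
LHS = sin(0)² + cos(1)² = cos(1)² ≈ 0.2919
RHS = 1

Since LHS ≠ RHS, this pair disproves the claim, and no lexicographically smaller pair (p ≤ q, non-negative integers) does.

For instance (5, 6) is also a counterexample (LHS = sin(5)² + cos(6)² ≈ 1.841, RHS = 1), but it's lexicographically larger.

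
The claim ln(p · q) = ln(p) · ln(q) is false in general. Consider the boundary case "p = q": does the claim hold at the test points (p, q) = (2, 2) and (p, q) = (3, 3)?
At (2, 2): LHS = ln(4) ≈ 1.386 ≠ RHS = ln(2)² ≈ 0.4805
At (3, 3): LHS = ln(9) ≈ 2.197 ≠ RHS = ln(3)² ≈ 1.207

Answer: No, fails at both test points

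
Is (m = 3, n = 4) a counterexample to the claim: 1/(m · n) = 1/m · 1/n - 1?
Yes

Substituting m = 3, n = 4:
LHS = 1/(3 · 4) = 1/12
RHS = 1/3 · 1/4 - 1 = -11/12

Since LHS ≠ RHS, this pair disproves the claim.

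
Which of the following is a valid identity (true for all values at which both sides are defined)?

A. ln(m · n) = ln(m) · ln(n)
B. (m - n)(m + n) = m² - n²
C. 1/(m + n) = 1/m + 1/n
A: fails at (2, 2) — LHS = ln(4) ≈ 1.386, RHS = ln(2)² ≈ 0.4805.
B: holds — e.g. at (1, 1), both sides equal 0.
C: fails at (2, 3) — LHS = 1/5, RHS = 5/6.

Answer: B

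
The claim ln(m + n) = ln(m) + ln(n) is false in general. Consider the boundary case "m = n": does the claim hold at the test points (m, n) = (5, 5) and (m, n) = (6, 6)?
No, fails at both test points

At (5, 5): LHS = ln(10) ≈ 2.303 ≠ RHS = 2·ln(5) ≈ 3.219
At (6, 6): LHS = ln(12) ≈ 2.485 ≠ RHS = 2·ln(6) ≈ 3.584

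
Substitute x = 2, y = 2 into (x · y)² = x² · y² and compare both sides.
LHS = (2 · 2)² = 16
RHS = 2² · 2² = 16

LHS = RHS: the two sides agree.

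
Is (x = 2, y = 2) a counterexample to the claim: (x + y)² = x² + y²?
Yes

Substituting x = 2, y = 2:
LHS = (2 + 2)² = 16
RHS = 2² + 2² = 8

Since LHS ≠ RHS, this pair disproves the claim.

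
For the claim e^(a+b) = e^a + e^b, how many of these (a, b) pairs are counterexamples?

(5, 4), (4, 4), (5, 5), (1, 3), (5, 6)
Testing each pair:
(5, 4): LHS = e^9 ≈ 8103, RHS = e^4 + e^5 ≈ 203 → counterexample
(4, 4): LHS = e^8 ≈ 2981, RHS = 2·e^4 ≈ 109.2 → counterexample
(5, 5): LHS = e^10 ≈ 22026.5, RHS = 2·e^5 ≈ 296.8 → counterexample
(1, 3): LHS = e^4 ≈ 54.6, RHS = e + e^3 ≈ 22.8 → counterexample
(5, 6): LHS = e^11 ≈ 59874.1, RHS = e^5 + e^6 ≈ 551.8 → counterexample

That makes 5 counterexamples.

Answer: 5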